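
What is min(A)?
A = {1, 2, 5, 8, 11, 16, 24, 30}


Set A = {1, 2, 5, 8, 11, 16, 24, 30}
Elements in ascending order: 1, 2, 5, 8, 11, 16, 24, 30
The smallest element is 1.

1


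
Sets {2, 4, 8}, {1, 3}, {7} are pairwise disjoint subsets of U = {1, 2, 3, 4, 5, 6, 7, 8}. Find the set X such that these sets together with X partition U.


U = {1, 2, 3, 4, 5, 6, 7, 8}
Shown blocks: {2, 4, 8}, {1, 3}, {7}
A partition's blocks are pairwise disjoint and cover U, so the missing block = U \ (union of shown blocks).
Union of shown blocks: {1, 2, 3, 4, 7, 8}
Missing block = U \ (union) = {5, 6}

{5, 6}


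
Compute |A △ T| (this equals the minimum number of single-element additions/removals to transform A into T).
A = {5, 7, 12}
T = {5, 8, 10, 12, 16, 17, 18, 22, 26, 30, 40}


Set A = {5, 7, 12}
Set T = {5, 8, 10, 12, 16, 17, 18, 22, 26, 30, 40}
Elements to remove from A (in A, not in T): {7} → 1 removals
Elements to add to A (in T, not in A): {8, 10, 16, 17, 18, 22, 26, 30, 40} → 9 additions
Total edits = 1 + 9 = 10

10


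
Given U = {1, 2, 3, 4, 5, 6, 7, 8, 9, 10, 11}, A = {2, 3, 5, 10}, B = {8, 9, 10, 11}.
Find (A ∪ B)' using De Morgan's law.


U = {1, 2, 3, 4, 5, 6, 7, 8, 9, 10, 11}
A = {2, 3, 5, 10}, B = {8, 9, 10, 11}
A ∪ B = {2, 3, 5, 8, 9, 10, 11}
(A ∪ B)' = U \ (A ∪ B) = {1, 4, 6, 7}
Verification via A' ∩ B': A' = {1, 4, 6, 7, 8, 9, 11}, B' = {1, 2, 3, 4, 5, 6, 7}
A' ∩ B' = {1, 4, 6, 7} ✓

{1, 4, 6, 7}


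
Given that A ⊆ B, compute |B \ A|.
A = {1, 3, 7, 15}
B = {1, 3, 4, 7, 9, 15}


Set A = {1, 3, 7, 15}, |A| = 4
Set B = {1, 3, 4, 7, 9, 15}, |B| = 6
Since A ⊆ B: B \ A = {4, 9}
|B| - |A| = 6 - 4 = 2

2


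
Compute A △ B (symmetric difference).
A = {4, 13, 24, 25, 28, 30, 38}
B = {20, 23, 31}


Set A = {4, 13, 24, 25, 28, 30, 38}
Set B = {20, 23, 31}
A △ B = (A \ B) ∪ (B \ A)
Elements in A but not B: {4, 13, 24, 25, 28, 30, 38}
Elements in B but not A: {20, 23, 31}
A △ B = {4, 13, 20, 23, 24, 25, 28, 30, 31, 38}

{4, 13, 20, 23, 24, 25, 28, 30, 31, 38}


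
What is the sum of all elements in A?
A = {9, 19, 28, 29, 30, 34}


Set A = {9, 19, 28, 29, 30, 34}
Sum = 9 + 19 + 28 + 29 + 30 + 34 = 149

149


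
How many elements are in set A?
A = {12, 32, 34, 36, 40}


Set A = {12, 32, 34, 36, 40}
Listing elements: 12, 32, 34, 36, 40
Counting: 5 elements
|A| = 5

5


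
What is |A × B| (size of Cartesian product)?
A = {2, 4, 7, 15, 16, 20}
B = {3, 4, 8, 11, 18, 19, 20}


Set A = {2, 4, 7, 15, 16, 20} has 6 elements.
Set B = {3, 4, 8, 11, 18, 19, 20} has 7 elements.
|A × B| = |A| × |B| = 6 × 7 = 42

42


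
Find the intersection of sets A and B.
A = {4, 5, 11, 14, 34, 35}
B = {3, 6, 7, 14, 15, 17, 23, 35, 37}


Set A = {4, 5, 11, 14, 34, 35}
Set B = {3, 6, 7, 14, 15, 17, 23, 35, 37}
A ∩ B includes only elements in both sets.
Check each element of A against B:
4 ✗, 5 ✗, 11 ✗, 14 ✓, 34 ✗, 35 ✓
A ∩ B = {14, 35}

{14, 35}


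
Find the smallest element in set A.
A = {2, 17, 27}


Set A = {2, 17, 27}
Elements in ascending order: 2, 17, 27
The smallest element is 2.

2


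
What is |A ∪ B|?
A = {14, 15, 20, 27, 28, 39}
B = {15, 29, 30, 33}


Set A = {14, 15, 20, 27, 28, 39}, |A| = 6
Set B = {15, 29, 30, 33}, |B| = 4
A ∩ B = {15}, |A ∩ B| = 1
|A ∪ B| = |A| + |B| - |A ∩ B| = 6 + 4 - 1 = 9

9


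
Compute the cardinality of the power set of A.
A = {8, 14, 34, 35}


Set A = {8, 14, 34, 35}
|A| = 4
The power set P(A) contains all subsets of A.
|P(A)| = 2^|A| = 2^4 = 16

16


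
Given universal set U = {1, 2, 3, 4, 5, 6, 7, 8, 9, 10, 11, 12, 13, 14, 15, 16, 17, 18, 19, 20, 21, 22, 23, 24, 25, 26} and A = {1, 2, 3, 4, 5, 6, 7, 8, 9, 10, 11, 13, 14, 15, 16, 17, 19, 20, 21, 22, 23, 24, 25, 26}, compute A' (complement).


Universal set U = {1, 2, 3, 4, 5, 6, 7, 8, 9, 10, 11, 12, 13, 14, 15, 16, 17, 18, 19, 20, 21, 22, 23, 24, 25, 26}
Set A = {1, 2, 3, 4, 5, 6, 7, 8, 9, 10, 11, 13, 14, 15, 16, 17, 19, 20, 21, 22, 23, 24, 25, 26}
A' = U \ A = elements in U but not in A
Checking each element of U:
1 (in A, exclude), 2 (in A, exclude), 3 (in A, exclude), 4 (in A, exclude), 5 (in A, exclude), 6 (in A, exclude), 7 (in A, exclude), 8 (in A, exclude), 9 (in A, exclude), 10 (in A, exclude), 11 (in A, exclude), 12 (not in A, include), 13 (in A, exclude), 14 (in A, exclude), 15 (in A, exclude), 16 (in A, exclude), 17 (in A, exclude), 18 (not in A, include), 19 (in A, exclude), 20 (in A, exclude), 21 (in A, exclude), 22 (in A, exclude), 23 (in A, exclude), 24 (in A, exclude), 25 (in A, exclude), 26 (in A, exclude)
A' = {12, 18}

{12, 18}


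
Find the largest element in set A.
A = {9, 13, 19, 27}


Set A = {9, 13, 19, 27}
Elements in ascending order: 9, 13, 19, 27
The largest element is 27.

27


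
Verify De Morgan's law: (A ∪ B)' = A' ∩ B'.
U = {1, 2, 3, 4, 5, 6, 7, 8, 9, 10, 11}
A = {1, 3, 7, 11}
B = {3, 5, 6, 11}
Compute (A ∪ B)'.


U = {1, 2, 3, 4, 5, 6, 7, 8, 9, 10, 11}
A = {1, 3, 7, 11}, B = {3, 5, 6, 11}
A ∪ B = {1, 3, 5, 6, 7, 11}
(A ∪ B)' = U \ (A ∪ B) = {2, 4, 8, 9, 10}
Verification via A' ∩ B': A' = {2, 4, 5, 6, 8, 9, 10}, B' = {1, 2, 4, 7, 8, 9, 10}
A' ∩ B' = {2, 4, 8, 9, 10} ✓

{2, 4, 8, 9, 10}


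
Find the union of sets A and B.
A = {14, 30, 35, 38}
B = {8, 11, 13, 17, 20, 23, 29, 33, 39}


Set A = {14, 30, 35, 38}
Set B = {8, 11, 13, 17, 20, 23, 29, 33, 39}
A ∪ B includes all elements in either set.
Elements from A: {14, 30, 35, 38}
Elements from B not already included: {8, 11, 13, 17, 20, 23, 29, 33, 39}
A ∪ B = {8, 11, 13, 14, 17, 20, 23, 29, 30, 33, 35, 38, 39}

{8, 11, 13, 14, 17, 20, 23, 29, 30, 33, 35, 38, 39}


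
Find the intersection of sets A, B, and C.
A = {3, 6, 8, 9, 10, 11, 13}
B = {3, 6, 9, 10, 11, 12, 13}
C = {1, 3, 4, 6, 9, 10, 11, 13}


Set A = {3, 6, 8, 9, 10, 11, 13}
Set B = {3, 6, 9, 10, 11, 12, 13}
Set C = {1, 3, 4, 6, 9, 10, 11, 13}
First, A ∩ B = {3, 6, 9, 10, 11, 13}
Then, (A ∩ B) ∩ C = {3, 6, 9, 10, 11, 13}

{3, 6, 9, 10, 11, 13}


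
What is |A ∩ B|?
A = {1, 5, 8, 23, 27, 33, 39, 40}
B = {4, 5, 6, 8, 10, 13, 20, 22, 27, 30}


Set A = {1, 5, 8, 23, 27, 33, 39, 40}
Set B = {4, 5, 6, 8, 10, 13, 20, 22, 27, 30}
A ∩ B = {5, 8, 27}
|A ∩ B| = 3

3


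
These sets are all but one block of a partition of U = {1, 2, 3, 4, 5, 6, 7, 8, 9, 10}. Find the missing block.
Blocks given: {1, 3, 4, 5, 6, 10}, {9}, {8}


U = {1, 2, 3, 4, 5, 6, 7, 8, 9, 10}
Shown blocks: {1, 3, 4, 5, 6, 10}, {9}, {8}
A partition's blocks are pairwise disjoint and cover U, so the missing block = U \ (union of shown blocks).
Union of shown blocks: {1, 3, 4, 5, 6, 8, 9, 10}
Missing block = U \ (union) = {2, 7}

{2, 7}


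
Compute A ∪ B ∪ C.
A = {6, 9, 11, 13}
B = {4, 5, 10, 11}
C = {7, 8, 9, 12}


Set A = {6, 9, 11, 13}
Set B = {4, 5, 10, 11}
Set C = {7, 8, 9, 12}
First, A ∪ B = {4, 5, 6, 9, 10, 11, 13}
Then, (A ∪ B) ∪ C = {4, 5, 6, 7, 8, 9, 10, 11, 12, 13}

{4, 5, 6, 7, 8, 9, 10, 11, 12, 13}


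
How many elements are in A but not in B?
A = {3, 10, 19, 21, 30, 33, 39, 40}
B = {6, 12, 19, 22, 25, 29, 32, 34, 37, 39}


Set A = {3, 10, 19, 21, 30, 33, 39, 40}
Set B = {6, 12, 19, 22, 25, 29, 32, 34, 37, 39}
A \ B = {3, 10, 21, 30, 33, 40}
|A \ B| = 6

6


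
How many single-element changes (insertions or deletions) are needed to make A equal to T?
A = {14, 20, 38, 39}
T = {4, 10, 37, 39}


Set A = {14, 20, 38, 39}
Set T = {4, 10, 37, 39}
Elements to remove from A (in A, not in T): {14, 20, 38} → 3 removals
Elements to add to A (in T, not in A): {4, 10, 37} → 3 additions
Total edits = 3 + 3 = 6

6


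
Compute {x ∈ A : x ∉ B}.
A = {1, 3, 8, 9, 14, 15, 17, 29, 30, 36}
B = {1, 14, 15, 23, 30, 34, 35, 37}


Set A = {1, 3, 8, 9, 14, 15, 17, 29, 30, 36}
Set B = {1, 14, 15, 23, 30, 34, 35, 37}
Check each element of A against B:
1 ∈ B, 3 ∉ B (include), 8 ∉ B (include), 9 ∉ B (include), 14 ∈ B, 15 ∈ B, 17 ∉ B (include), 29 ∉ B (include), 30 ∈ B, 36 ∉ B (include)
Elements of A not in B: {3, 8, 9, 17, 29, 36}

{3, 8, 9, 17, 29, 36}


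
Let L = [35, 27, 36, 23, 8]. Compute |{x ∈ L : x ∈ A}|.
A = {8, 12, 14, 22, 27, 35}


Set A = {8, 12, 14, 22, 27, 35}
Candidates: [35, 27, 36, 23, 8]
Check each candidate:
35 ∈ A, 27 ∈ A, 36 ∉ A, 23 ∉ A, 8 ∈ A
Count of candidates in A: 3

3


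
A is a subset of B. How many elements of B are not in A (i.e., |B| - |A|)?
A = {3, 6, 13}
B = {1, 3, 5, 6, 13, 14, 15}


Set A = {3, 6, 13}, |A| = 3
Set B = {1, 3, 5, 6, 13, 14, 15}, |B| = 7
Since A ⊆ B: B \ A = {1, 5, 14, 15}
|B| - |A| = 7 - 3 = 4

4


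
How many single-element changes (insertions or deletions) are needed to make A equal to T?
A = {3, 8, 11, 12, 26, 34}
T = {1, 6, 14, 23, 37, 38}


Set A = {3, 8, 11, 12, 26, 34}
Set T = {1, 6, 14, 23, 37, 38}
Elements to remove from A (in A, not in T): {3, 8, 11, 12, 26, 34} → 6 removals
Elements to add to A (in T, not in A): {1, 6, 14, 23, 37, 38} → 6 additions
Total edits = 6 + 6 = 12

12


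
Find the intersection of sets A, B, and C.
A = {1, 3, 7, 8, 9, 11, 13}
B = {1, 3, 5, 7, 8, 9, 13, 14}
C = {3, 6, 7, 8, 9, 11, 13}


Set A = {1, 3, 7, 8, 9, 11, 13}
Set B = {1, 3, 5, 7, 8, 9, 13, 14}
Set C = {3, 6, 7, 8, 9, 11, 13}
First, A ∩ B = {1, 3, 7, 8, 9, 13}
Then, (A ∩ B) ∩ C = {3, 7, 8, 9, 13}

{3, 7, 8, 9, 13}


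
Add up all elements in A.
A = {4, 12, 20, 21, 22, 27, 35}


Set A = {4, 12, 20, 21, 22, 27, 35}
Sum = 4 + 12 + 20 + 21 + 22 + 27 + 35 = 141

141


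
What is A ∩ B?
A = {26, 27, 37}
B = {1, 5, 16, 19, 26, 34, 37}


Set A = {26, 27, 37}
Set B = {1, 5, 16, 19, 26, 34, 37}
A ∩ B includes only elements in both sets.
Check each element of A against B:
26 ✓, 27 ✗, 37 ✓
A ∩ B = {26, 37}

{26, 37}


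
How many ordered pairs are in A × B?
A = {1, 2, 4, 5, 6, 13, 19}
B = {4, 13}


Set A = {1, 2, 4, 5, 6, 13, 19} has 7 elements.
Set B = {4, 13} has 2 elements.
|A × B| = |A| × |B| = 7 × 2 = 14

14


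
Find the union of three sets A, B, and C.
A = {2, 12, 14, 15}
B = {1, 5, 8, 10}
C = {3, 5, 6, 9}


Set A = {2, 12, 14, 15}
Set B = {1, 5, 8, 10}
Set C = {3, 5, 6, 9}
First, A ∪ B = {1, 2, 5, 8, 10, 12, 14, 15}
Then, (A ∪ B) ∪ C = {1, 2, 3, 5, 6, 8, 9, 10, 12, 14, 15}

{1, 2, 3, 5, 6, 8, 9, 10, 12, 14, 15}


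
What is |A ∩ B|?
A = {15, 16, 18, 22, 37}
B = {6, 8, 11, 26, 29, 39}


Set A = {15, 16, 18, 22, 37}
Set B = {6, 8, 11, 26, 29, 39}
A ∩ B = {}
|A ∩ B| = 0

0


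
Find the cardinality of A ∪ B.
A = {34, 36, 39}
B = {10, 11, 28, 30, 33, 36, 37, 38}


Set A = {34, 36, 39}, |A| = 3
Set B = {10, 11, 28, 30, 33, 36, 37, 38}, |B| = 8
A ∩ B = {36}, |A ∩ B| = 1
|A ∪ B| = |A| + |B| - |A ∩ B| = 3 + 8 - 1 = 10

10


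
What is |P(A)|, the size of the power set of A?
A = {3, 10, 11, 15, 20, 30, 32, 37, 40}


Set A = {3, 10, 11, 15, 20, 30, 32, 37, 40}
|A| = 9
The power set P(A) contains all subsets of A.
|P(A)| = 2^|A| = 2^9 = 512

512


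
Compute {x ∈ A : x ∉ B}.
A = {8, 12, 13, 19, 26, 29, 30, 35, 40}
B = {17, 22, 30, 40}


Set A = {8, 12, 13, 19, 26, 29, 30, 35, 40}
Set B = {17, 22, 30, 40}
Check each element of A against B:
8 ∉ B (include), 12 ∉ B (include), 13 ∉ B (include), 19 ∉ B (include), 26 ∉ B (include), 29 ∉ B (include), 30 ∈ B, 35 ∉ B (include), 40 ∈ B
Elements of A not in B: {8, 12, 13, 19, 26, 29, 35}

{8, 12, 13, 19, 26, 29, 35}


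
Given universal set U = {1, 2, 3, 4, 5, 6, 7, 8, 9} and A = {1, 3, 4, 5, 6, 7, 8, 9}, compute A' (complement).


Universal set U = {1, 2, 3, 4, 5, 6, 7, 8, 9}
Set A = {1, 3, 4, 5, 6, 7, 8, 9}
A' = U \ A = elements in U but not in A
Checking each element of U:
1 (in A, exclude), 2 (not in A, include), 3 (in A, exclude), 4 (in A, exclude), 5 (in A, exclude), 6 (in A, exclude), 7 (in A, exclude), 8 (in A, exclude), 9 (in A, exclude)
A' = {2}

{2}


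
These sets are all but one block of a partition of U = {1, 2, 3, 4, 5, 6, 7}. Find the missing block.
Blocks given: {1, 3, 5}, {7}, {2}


U = {1, 2, 3, 4, 5, 6, 7}
Shown blocks: {1, 3, 5}, {7}, {2}
A partition's blocks are pairwise disjoint and cover U, so the missing block = U \ (union of shown blocks).
Union of shown blocks: {1, 2, 3, 5, 7}
Missing block = U \ (union) = {4, 6}

{4, 6}


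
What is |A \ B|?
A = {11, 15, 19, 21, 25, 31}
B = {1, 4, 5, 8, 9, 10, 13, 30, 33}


Set A = {11, 15, 19, 21, 25, 31}
Set B = {1, 4, 5, 8, 9, 10, 13, 30, 33}
A \ B = {11, 15, 19, 21, 25, 31}
|A \ B| = 6

6


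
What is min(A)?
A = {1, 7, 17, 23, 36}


Set A = {1, 7, 17, 23, 36}
Elements in ascending order: 1, 7, 17, 23, 36
The smallest element is 1.

1


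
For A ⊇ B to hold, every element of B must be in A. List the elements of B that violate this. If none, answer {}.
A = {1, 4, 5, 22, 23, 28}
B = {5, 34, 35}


Set A = {1, 4, 5, 22, 23, 28}
Set B = {5, 34, 35}
Check each element of B against A:
5 ∈ A, 34 ∉ A (include), 35 ∉ A (include)
Elements of B not in A: {34, 35}

{34, 35}


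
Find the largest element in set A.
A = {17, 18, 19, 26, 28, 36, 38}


Set A = {17, 18, 19, 26, 28, 36, 38}
Elements in ascending order: 17, 18, 19, 26, 28, 36, 38
The largest element is 38.

38


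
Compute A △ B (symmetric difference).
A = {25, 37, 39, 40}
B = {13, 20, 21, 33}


Set A = {25, 37, 39, 40}
Set B = {13, 20, 21, 33}
A △ B = (A \ B) ∪ (B \ A)
Elements in A but not B: {25, 37, 39, 40}
Elements in B but not A: {13, 20, 21, 33}
A △ B = {13, 20, 21, 25, 33, 37, 39, 40}

{13, 20, 21, 25, 33, 37, 39, 40}


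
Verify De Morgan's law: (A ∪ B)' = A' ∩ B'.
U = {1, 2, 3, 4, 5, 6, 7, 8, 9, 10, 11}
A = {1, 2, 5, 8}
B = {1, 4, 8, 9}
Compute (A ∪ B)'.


U = {1, 2, 3, 4, 5, 6, 7, 8, 9, 10, 11}
A = {1, 2, 5, 8}, B = {1, 4, 8, 9}
A ∪ B = {1, 2, 4, 5, 8, 9}
(A ∪ B)' = U \ (A ∪ B) = {3, 6, 7, 10, 11}
Verification via A' ∩ B': A' = {3, 4, 6, 7, 9, 10, 11}, B' = {2, 3, 5, 6, 7, 10, 11}
A' ∩ B' = {3, 6, 7, 10, 11} ✓

{3, 6, 7, 10, 11}


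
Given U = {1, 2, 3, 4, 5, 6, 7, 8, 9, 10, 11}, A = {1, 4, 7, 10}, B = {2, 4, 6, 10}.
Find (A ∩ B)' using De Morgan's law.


U = {1, 2, 3, 4, 5, 6, 7, 8, 9, 10, 11}
A = {1, 4, 7, 10}, B = {2, 4, 6, 10}
A ∩ B = {4, 10}
(A ∩ B)' = U \ (A ∩ B) = {1, 2, 3, 5, 6, 7, 8, 9, 11}
Verification via A' ∪ B': A' = {2, 3, 5, 6, 8, 9, 11}, B' = {1, 3, 5, 7, 8, 9, 11}
A' ∪ B' = {1, 2, 3, 5, 6, 7, 8, 9, 11} ✓

{1, 2, 3, 5, 6, 7, 8, 9, 11}


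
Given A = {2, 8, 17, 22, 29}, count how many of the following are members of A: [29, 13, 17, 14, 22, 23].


Set A = {2, 8, 17, 22, 29}
Candidates: [29, 13, 17, 14, 22, 23]
Check each candidate:
29 ∈ A, 13 ∉ A, 17 ∈ A, 14 ∉ A, 22 ∈ A, 23 ∉ A
Count of candidates in A: 3

3


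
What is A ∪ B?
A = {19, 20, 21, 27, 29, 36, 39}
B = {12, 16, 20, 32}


Set A = {19, 20, 21, 27, 29, 36, 39}
Set B = {12, 16, 20, 32}
A ∪ B includes all elements in either set.
Elements from A: {19, 20, 21, 27, 29, 36, 39}
Elements from B not already included: {12, 16, 32}
A ∪ B = {12, 16, 19, 20, 21, 27, 29, 32, 36, 39}

{12, 16, 19, 20, 21, 27, 29, 32, 36, 39}


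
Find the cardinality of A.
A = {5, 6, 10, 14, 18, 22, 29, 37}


Set A = {5, 6, 10, 14, 18, 22, 29, 37}
Listing elements: 5, 6, 10, 14, 18, 22, 29, 37
Counting: 8 elements
|A| = 8

8


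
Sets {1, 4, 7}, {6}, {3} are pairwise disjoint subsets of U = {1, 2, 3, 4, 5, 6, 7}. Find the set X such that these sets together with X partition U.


U = {1, 2, 3, 4, 5, 6, 7}
Shown blocks: {1, 4, 7}, {6}, {3}
A partition's blocks are pairwise disjoint and cover U, so the missing block = U \ (union of shown blocks).
Union of shown blocks: {1, 3, 4, 6, 7}
Missing block = U \ (union) = {2, 5}

{2, 5}


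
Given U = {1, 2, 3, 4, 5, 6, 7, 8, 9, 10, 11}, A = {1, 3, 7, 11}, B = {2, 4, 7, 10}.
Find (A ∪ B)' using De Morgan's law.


U = {1, 2, 3, 4, 5, 6, 7, 8, 9, 10, 11}
A = {1, 3, 7, 11}, B = {2, 4, 7, 10}
A ∪ B = {1, 2, 3, 4, 7, 10, 11}
(A ∪ B)' = U \ (A ∪ B) = {5, 6, 8, 9}
Verification via A' ∩ B': A' = {2, 4, 5, 6, 8, 9, 10}, B' = {1, 3, 5, 6, 8, 9, 11}
A' ∩ B' = {5, 6, 8, 9} ✓

{5, 6, 8, 9}


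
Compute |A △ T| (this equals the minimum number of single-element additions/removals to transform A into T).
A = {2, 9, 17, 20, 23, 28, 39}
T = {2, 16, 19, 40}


Set A = {2, 9, 17, 20, 23, 28, 39}
Set T = {2, 16, 19, 40}
Elements to remove from A (in A, not in T): {9, 17, 20, 23, 28, 39} → 6 removals
Elements to add to A (in T, not in A): {16, 19, 40} → 3 additions
Total edits = 6 + 3 = 9

9


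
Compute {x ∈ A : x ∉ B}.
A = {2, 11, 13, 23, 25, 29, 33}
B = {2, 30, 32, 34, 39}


Set A = {2, 11, 13, 23, 25, 29, 33}
Set B = {2, 30, 32, 34, 39}
Check each element of A against B:
2 ∈ B, 11 ∉ B (include), 13 ∉ B (include), 23 ∉ B (include), 25 ∉ B (include), 29 ∉ B (include), 33 ∉ B (include)
Elements of A not in B: {11, 13, 23, 25, 29, 33}

{11, 13, 23, 25, 29, 33}


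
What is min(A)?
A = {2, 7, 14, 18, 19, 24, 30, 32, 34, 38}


Set A = {2, 7, 14, 18, 19, 24, 30, 32, 34, 38}
Elements in ascending order: 2, 7, 14, 18, 19, 24, 30, 32, 34, 38
The smallest element is 2.

2


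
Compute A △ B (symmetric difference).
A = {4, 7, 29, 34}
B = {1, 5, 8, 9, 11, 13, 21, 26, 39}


Set A = {4, 7, 29, 34}
Set B = {1, 5, 8, 9, 11, 13, 21, 26, 39}
A △ B = (A \ B) ∪ (B \ A)
Elements in A but not B: {4, 7, 29, 34}
Elements in B but not A: {1, 5, 8, 9, 11, 13, 21, 26, 39}
A △ B = {1, 4, 5, 7, 8, 9, 11, 13, 21, 26, 29, 34, 39}

{1, 4, 5, 7, 8, 9, 11, 13, 21, 26, 29, 34, 39}


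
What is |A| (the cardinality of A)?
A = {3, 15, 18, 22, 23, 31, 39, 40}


Set A = {3, 15, 18, 22, 23, 31, 39, 40}
Listing elements: 3, 15, 18, 22, 23, 31, 39, 40
Counting: 8 elements
|A| = 8

8


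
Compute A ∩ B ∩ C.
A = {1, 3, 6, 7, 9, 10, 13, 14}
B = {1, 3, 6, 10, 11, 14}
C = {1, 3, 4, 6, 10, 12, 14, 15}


Set A = {1, 3, 6, 7, 9, 10, 13, 14}
Set B = {1, 3, 6, 10, 11, 14}
Set C = {1, 3, 4, 6, 10, 12, 14, 15}
First, A ∩ B = {1, 3, 6, 10, 14}
Then, (A ∩ B) ∩ C = {1, 3, 6, 10, 14}

{1, 3, 6, 10, 14}


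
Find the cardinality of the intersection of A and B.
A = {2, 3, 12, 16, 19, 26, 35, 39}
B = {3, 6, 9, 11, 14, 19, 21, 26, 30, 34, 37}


Set A = {2, 3, 12, 16, 19, 26, 35, 39}
Set B = {3, 6, 9, 11, 14, 19, 21, 26, 30, 34, 37}
A ∩ B = {3, 19, 26}
|A ∩ B| = 3

3


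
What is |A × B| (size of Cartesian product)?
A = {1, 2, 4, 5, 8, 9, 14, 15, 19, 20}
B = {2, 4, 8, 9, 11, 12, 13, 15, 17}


Set A = {1, 2, 4, 5, 8, 9, 14, 15, 19, 20} has 10 elements.
Set B = {2, 4, 8, 9, 11, 12, 13, 15, 17} has 9 elements.
|A × B| = |A| × |B| = 10 × 9 = 90

90


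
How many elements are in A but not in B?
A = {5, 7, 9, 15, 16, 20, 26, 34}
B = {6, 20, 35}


Set A = {5, 7, 9, 15, 16, 20, 26, 34}
Set B = {6, 20, 35}
A \ B = {5, 7, 9, 15, 16, 26, 34}
|A \ B| = 7

7


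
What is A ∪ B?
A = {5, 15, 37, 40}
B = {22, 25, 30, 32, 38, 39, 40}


Set A = {5, 15, 37, 40}
Set B = {22, 25, 30, 32, 38, 39, 40}
A ∪ B includes all elements in either set.
Elements from A: {5, 15, 37, 40}
Elements from B not already included: {22, 25, 30, 32, 38, 39}
A ∪ B = {5, 15, 22, 25, 30, 32, 37, 38, 39, 40}

{5, 15, 22, 25, 30, 32, 37, 38, 39, 40}


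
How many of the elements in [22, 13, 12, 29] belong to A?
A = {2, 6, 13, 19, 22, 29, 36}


Set A = {2, 6, 13, 19, 22, 29, 36}
Candidates: [22, 13, 12, 29]
Check each candidate:
22 ∈ A, 13 ∈ A, 12 ∉ A, 29 ∈ A
Count of candidates in A: 3

3


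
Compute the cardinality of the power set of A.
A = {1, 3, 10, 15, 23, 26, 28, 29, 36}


Set A = {1, 3, 10, 15, 23, 26, 28, 29, 36}
|A| = 9
The power set P(A) contains all subsets of A.
|P(A)| = 2^|A| = 2^9 = 512

512


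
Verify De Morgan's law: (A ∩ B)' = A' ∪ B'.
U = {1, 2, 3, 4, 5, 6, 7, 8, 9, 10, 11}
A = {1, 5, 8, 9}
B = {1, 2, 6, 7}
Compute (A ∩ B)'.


U = {1, 2, 3, 4, 5, 6, 7, 8, 9, 10, 11}
A = {1, 5, 8, 9}, B = {1, 2, 6, 7}
A ∩ B = {1}
(A ∩ B)' = U \ (A ∩ B) = {2, 3, 4, 5, 6, 7, 8, 9, 10, 11}
Verification via A' ∪ B': A' = {2, 3, 4, 6, 7, 10, 11}, B' = {3, 4, 5, 8, 9, 10, 11}
A' ∪ B' = {2, 3, 4, 5, 6, 7, 8, 9, 10, 11} ✓

{2, 3, 4, 5, 6, 7, 8, 9, 10, 11}


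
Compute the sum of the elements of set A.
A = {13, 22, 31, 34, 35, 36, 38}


Set A = {13, 22, 31, 34, 35, 36, 38}
Sum = 13 + 22 + 31 + 34 + 35 + 36 + 38 = 209

209


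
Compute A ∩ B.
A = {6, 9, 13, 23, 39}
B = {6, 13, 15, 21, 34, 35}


Set A = {6, 9, 13, 23, 39}
Set B = {6, 13, 15, 21, 34, 35}
A ∩ B includes only elements in both sets.
Check each element of A against B:
6 ✓, 9 ✗, 13 ✓, 23 ✗, 39 ✗
A ∩ B = {6, 13}

{6, 13}


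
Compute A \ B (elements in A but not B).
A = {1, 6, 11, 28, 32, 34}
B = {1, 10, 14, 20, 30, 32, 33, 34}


Set A = {1, 6, 11, 28, 32, 34}
Set B = {1, 10, 14, 20, 30, 32, 33, 34}
A \ B includes elements in A that are not in B.
Check each element of A:
1 (in B, remove), 6 (not in B, keep), 11 (not in B, keep), 28 (not in B, keep), 32 (in B, remove), 34 (in B, remove)
A \ B = {6, 11, 28}

{6, 11, 28}


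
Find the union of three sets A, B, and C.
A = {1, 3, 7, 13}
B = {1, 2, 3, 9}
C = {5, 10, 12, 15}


Set A = {1, 3, 7, 13}
Set B = {1, 2, 3, 9}
Set C = {5, 10, 12, 15}
First, A ∪ B = {1, 2, 3, 7, 9, 13}
Then, (A ∪ B) ∪ C = {1, 2, 3, 5, 7, 9, 10, 12, 13, 15}

{1, 2, 3, 5, 7, 9, 10, 12, 13, 15}


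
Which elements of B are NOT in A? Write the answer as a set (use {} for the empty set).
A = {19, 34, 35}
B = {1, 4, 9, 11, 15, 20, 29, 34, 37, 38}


Set A = {19, 34, 35}
Set B = {1, 4, 9, 11, 15, 20, 29, 34, 37, 38}
Check each element of B against A:
1 ∉ A (include), 4 ∉ A (include), 9 ∉ A (include), 11 ∉ A (include), 15 ∉ A (include), 20 ∉ A (include), 29 ∉ A (include), 34 ∈ A, 37 ∉ A (include), 38 ∉ A (include)
Elements of B not in A: {1, 4, 9, 11, 15, 20, 29, 37, 38}

{1, 4, 9, 11, 15, 20, 29, 37, 38}


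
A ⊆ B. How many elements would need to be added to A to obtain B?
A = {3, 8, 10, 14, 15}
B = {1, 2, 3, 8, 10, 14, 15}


Set A = {3, 8, 10, 14, 15}, |A| = 5
Set B = {1, 2, 3, 8, 10, 14, 15}, |B| = 7
Since A ⊆ B: B \ A = {1, 2}
|B| - |A| = 7 - 5 = 2

2


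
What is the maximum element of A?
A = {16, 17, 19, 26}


Set A = {16, 17, 19, 26}
Elements in ascending order: 16, 17, 19, 26
The largest element is 26.

26


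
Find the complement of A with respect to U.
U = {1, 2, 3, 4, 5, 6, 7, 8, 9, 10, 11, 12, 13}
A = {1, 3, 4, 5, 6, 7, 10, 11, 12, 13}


Universal set U = {1, 2, 3, 4, 5, 6, 7, 8, 9, 10, 11, 12, 13}
Set A = {1, 3, 4, 5, 6, 7, 10, 11, 12, 13}
A' = U \ A = elements in U but not in A
Checking each element of U:
1 (in A, exclude), 2 (not in A, include), 3 (in A, exclude), 4 (in A, exclude), 5 (in A, exclude), 6 (in A, exclude), 7 (in A, exclude), 8 (not in A, include), 9 (not in A, include), 10 (in A, exclude), 11 (in A, exclude), 12 (in A, exclude), 13 (in A, exclude)
A' = {2, 8, 9}

{2, 8, 9}


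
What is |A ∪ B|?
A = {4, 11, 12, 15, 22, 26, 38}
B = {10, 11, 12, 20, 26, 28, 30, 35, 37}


Set A = {4, 11, 12, 15, 22, 26, 38}, |A| = 7
Set B = {10, 11, 12, 20, 26, 28, 30, 35, 37}, |B| = 9
A ∩ B = {11, 12, 26}, |A ∩ B| = 3
|A ∪ B| = |A| + |B| - |A ∩ B| = 7 + 9 - 3 = 13

13


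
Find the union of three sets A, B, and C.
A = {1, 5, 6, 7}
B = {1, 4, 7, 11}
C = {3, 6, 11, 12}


Set A = {1, 5, 6, 7}
Set B = {1, 4, 7, 11}
Set C = {3, 6, 11, 12}
First, A ∪ B = {1, 4, 5, 6, 7, 11}
Then, (A ∪ B) ∪ C = {1, 3, 4, 5, 6, 7, 11, 12}

{1, 3, 4, 5, 6, 7, 11, 12}


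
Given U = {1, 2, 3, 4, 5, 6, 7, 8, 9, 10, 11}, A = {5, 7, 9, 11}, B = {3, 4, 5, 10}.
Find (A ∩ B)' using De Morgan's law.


U = {1, 2, 3, 4, 5, 6, 7, 8, 9, 10, 11}
A = {5, 7, 9, 11}, B = {3, 4, 5, 10}
A ∩ B = {5}
(A ∩ B)' = U \ (A ∩ B) = {1, 2, 3, 4, 6, 7, 8, 9, 10, 11}
Verification via A' ∪ B': A' = {1, 2, 3, 4, 6, 8, 10}, B' = {1, 2, 6, 7, 8, 9, 11}
A' ∪ B' = {1, 2, 3, 4, 6, 7, 8, 9, 10, 11} ✓

{1, 2, 3, 4, 6, 7, 8, 9, 10, 11}


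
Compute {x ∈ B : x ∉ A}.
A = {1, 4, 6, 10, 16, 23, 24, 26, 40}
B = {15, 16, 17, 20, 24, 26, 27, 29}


Set A = {1, 4, 6, 10, 16, 23, 24, 26, 40}
Set B = {15, 16, 17, 20, 24, 26, 27, 29}
Check each element of B against A:
15 ∉ A (include), 16 ∈ A, 17 ∉ A (include), 20 ∉ A (include), 24 ∈ A, 26 ∈ A, 27 ∉ A (include), 29 ∉ A (include)
Elements of B not in A: {15, 17, 20, 27, 29}

{15, 17, 20, 27, 29}


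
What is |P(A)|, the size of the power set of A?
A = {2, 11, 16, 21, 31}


Set A = {2, 11, 16, 21, 31}
|A| = 5
The power set P(A) contains all subsets of A.
|P(A)| = 2^|A| = 2^5 = 32

32


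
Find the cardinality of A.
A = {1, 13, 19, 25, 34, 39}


Set A = {1, 13, 19, 25, 34, 39}
Listing elements: 1, 13, 19, 25, 34, 39
Counting: 6 elements
|A| = 6

6


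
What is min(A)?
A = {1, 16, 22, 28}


Set A = {1, 16, 22, 28}
Elements in ascending order: 1, 16, 22, 28
The smallest element is 1.

1


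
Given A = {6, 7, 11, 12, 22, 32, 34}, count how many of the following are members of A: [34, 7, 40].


Set A = {6, 7, 11, 12, 22, 32, 34}
Candidates: [34, 7, 40]
Check each candidate:
34 ∈ A, 7 ∈ A, 40 ∉ A
Count of candidates in A: 2

2


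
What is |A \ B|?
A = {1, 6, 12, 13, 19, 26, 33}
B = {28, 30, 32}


Set A = {1, 6, 12, 13, 19, 26, 33}
Set B = {28, 30, 32}
A \ B = {1, 6, 12, 13, 19, 26, 33}
|A \ B| = 7

7


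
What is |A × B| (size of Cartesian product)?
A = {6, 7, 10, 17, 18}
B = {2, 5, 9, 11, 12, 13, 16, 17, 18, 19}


Set A = {6, 7, 10, 17, 18} has 5 elements.
Set B = {2, 5, 9, 11, 12, 13, 16, 17, 18, 19} has 10 elements.
|A × B| = |A| × |B| = 5 × 10 = 50

50


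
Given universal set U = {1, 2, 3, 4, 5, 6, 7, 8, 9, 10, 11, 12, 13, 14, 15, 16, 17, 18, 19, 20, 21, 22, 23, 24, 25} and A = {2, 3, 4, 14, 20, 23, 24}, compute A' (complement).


Universal set U = {1, 2, 3, 4, 5, 6, 7, 8, 9, 10, 11, 12, 13, 14, 15, 16, 17, 18, 19, 20, 21, 22, 23, 24, 25}
Set A = {2, 3, 4, 14, 20, 23, 24}
A' = U \ A = elements in U but not in A
Checking each element of U:
1 (not in A, include), 2 (in A, exclude), 3 (in A, exclude), 4 (in A, exclude), 5 (not in A, include), 6 (not in A, include), 7 (not in A, include), 8 (not in A, include), 9 (not in A, include), 10 (not in A, include), 11 (not in A, include), 12 (not in A, include), 13 (not in A, include), 14 (in A, exclude), 15 (not in A, include), 16 (not in A, include), 17 (not in A, include), 18 (not in A, include), 19 (not in A, include), 20 (in A, exclude), 21 (not in A, include), 22 (not in A, include), 23 (in A, exclude), 24 (in A, exclude), 25 (not in A, include)
A' = {1, 5, 6, 7, 8, 9, 10, 11, 12, 13, 15, 16, 17, 18, 19, 21, 22, 25}

{1, 5, 6, 7, 8, 9, 10, 11, 12, 13, 15, 16, 17, 18, 19, 21, 22, 25}


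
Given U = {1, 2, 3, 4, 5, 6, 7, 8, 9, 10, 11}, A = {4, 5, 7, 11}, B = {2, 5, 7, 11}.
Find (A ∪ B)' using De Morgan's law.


U = {1, 2, 3, 4, 5, 6, 7, 8, 9, 10, 11}
A = {4, 5, 7, 11}, B = {2, 5, 7, 11}
A ∪ B = {2, 4, 5, 7, 11}
(A ∪ B)' = U \ (A ∪ B) = {1, 3, 6, 8, 9, 10}
Verification via A' ∩ B': A' = {1, 2, 3, 6, 8, 9, 10}, B' = {1, 3, 4, 6, 8, 9, 10}
A' ∩ B' = {1, 3, 6, 8, 9, 10} ✓

{1, 3, 6, 8, 9, 10}


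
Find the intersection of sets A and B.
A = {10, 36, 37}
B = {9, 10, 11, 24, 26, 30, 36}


Set A = {10, 36, 37}
Set B = {9, 10, 11, 24, 26, 30, 36}
A ∩ B includes only elements in both sets.
Check each element of A against B:
10 ✓, 36 ✓, 37 ✗
A ∩ B = {10, 36}

{10, 36}


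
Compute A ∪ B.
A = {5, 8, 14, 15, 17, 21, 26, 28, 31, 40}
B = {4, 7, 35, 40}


Set A = {5, 8, 14, 15, 17, 21, 26, 28, 31, 40}
Set B = {4, 7, 35, 40}
A ∪ B includes all elements in either set.
Elements from A: {5, 8, 14, 15, 17, 21, 26, 28, 31, 40}
Elements from B not already included: {4, 7, 35}
A ∪ B = {4, 5, 7, 8, 14, 15, 17, 21, 26, 28, 31, 35, 40}

{4, 5, 7, 8, 14, 15, 17, 21, 26, 28, 31, 35, 40}


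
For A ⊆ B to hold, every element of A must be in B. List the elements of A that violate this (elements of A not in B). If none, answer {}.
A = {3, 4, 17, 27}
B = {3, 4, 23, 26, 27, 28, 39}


Set A = {3, 4, 17, 27}
Set B = {3, 4, 23, 26, 27, 28, 39}
Check each element of A against B:
3 ∈ B, 4 ∈ B, 17 ∉ B (include), 27 ∈ B
Elements of A not in B: {17}

{17}


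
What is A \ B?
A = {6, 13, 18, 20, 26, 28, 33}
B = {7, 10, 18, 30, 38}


Set A = {6, 13, 18, 20, 26, 28, 33}
Set B = {7, 10, 18, 30, 38}
A \ B includes elements in A that are not in B.
Check each element of A:
6 (not in B, keep), 13 (not in B, keep), 18 (in B, remove), 20 (not in B, keep), 26 (not in B, keep), 28 (not in B, keep), 33 (not in B, keep)
A \ B = {6, 13, 20, 26, 28, 33}

{6, 13, 20, 26, 28, 33}


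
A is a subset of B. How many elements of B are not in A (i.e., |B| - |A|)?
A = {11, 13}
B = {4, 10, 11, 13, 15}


Set A = {11, 13}, |A| = 2
Set B = {4, 10, 11, 13, 15}, |B| = 5
Since A ⊆ B: B \ A = {4, 10, 15}
|B| - |A| = 5 - 2 = 3

3


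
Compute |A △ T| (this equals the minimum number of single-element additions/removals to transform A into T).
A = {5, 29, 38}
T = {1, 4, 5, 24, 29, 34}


Set A = {5, 29, 38}
Set T = {1, 4, 5, 24, 29, 34}
Elements to remove from A (in A, not in T): {38} → 1 removals
Elements to add to A (in T, not in A): {1, 4, 24, 34} → 4 additions
Total edits = 1 + 4 = 5

5


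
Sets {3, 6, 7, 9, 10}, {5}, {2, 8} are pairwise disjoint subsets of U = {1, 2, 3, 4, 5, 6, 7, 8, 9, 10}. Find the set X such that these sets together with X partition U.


U = {1, 2, 3, 4, 5, 6, 7, 8, 9, 10}
Shown blocks: {3, 6, 7, 9, 10}, {5}, {2, 8}
A partition's blocks are pairwise disjoint and cover U, so the missing block = U \ (union of shown blocks).
Union of shown blocks: {2, 3, 5, 6, 7, 8, 9, 10}
Missing block = U \ (union) = {1, 4}

{1, 4}


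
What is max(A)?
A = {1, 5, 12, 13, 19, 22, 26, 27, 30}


Set A = {1, 5, 12, 13, 19, 22, 26, 27, 30}
Elements in ascending order: 1, 5, 12, 13, 19, 22, 26, 27, 30
The largest element is 30.

30


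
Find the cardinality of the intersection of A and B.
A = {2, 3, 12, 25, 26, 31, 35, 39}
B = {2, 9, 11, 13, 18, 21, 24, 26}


Set A = {2, 3, 12, 25, 26, 31, 35, 39}
Set B = {2, 9, 11, 13, 18, 21, 24, 26}
A ∩ B = {2, 26}
|A ∩ B| = 2

2


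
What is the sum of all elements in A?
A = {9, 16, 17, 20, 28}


Set A = {9, 16, 17, 20, 28}
Sum = 9 + 16 + 17 + 20 + 28 = 90

90


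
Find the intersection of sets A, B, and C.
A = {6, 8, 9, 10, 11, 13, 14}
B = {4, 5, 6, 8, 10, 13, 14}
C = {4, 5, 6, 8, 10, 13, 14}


Set A = {6, 8, 9, 10, 11, 13, 14}
Set B = {4, 5, 6, 8, 10, 13, 14}
Set C = {4, 5, 6, 8, 10, 13, 14}
First, A ∩ B = {6, 8, 10, 13, 14}
Then, (A ∩ B) ∩ C = {6, 8, 10, 13, 14}

{6, 8, 10, 13, 14}


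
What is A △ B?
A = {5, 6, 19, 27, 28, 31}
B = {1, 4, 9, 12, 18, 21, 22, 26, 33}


Set A = {5, 6, 19, 27, 28, 31}
Set B = {1, 4, 9, 12, 18, 21, 22, 26, 33}
A △ B = (A \ B) ∪ (B \ A)
Elements in A but not B: {5, 6, 19, 27, 28, 31}
Elements in B but not A: {1, 4, 9, 12, 18, 21, 22, 26, 33}
A △ B = {1, 4, 5, 6, 9, 12, 18, 19, 21, 22, 26, 27, 28, 31, 33}

{1, 4, 5, 6, 9, 12, 18, 19, 21, 22, 26, 27, 28, 31, 33}


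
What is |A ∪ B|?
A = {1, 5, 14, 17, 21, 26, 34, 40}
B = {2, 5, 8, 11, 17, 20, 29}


Set A = {1, 5, 14, 17, 21, 26, 34, 40}, |A| = 8
Set B = {2, 5, 8, 11, 17, 20, 29}, |B| = 7
A ∩ B = {5, 17}, |A ∩ B| = 2
|A ∪ B| = |A| + |B| - |A ∩ B| = 8 + 7 - 2 = 13

13


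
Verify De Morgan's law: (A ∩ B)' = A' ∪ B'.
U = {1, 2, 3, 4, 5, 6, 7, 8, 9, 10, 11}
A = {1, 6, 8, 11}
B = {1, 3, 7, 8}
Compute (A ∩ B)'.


U = {1, 2, 3, 4, 5, 6, 7, 8, 9, 10, 11}
A = {1, 6, 8, 11}, B = {1, 3, 7, 8}
A ∩ B = {1, 8}
(A ∩ B)' = U \ (A ∩ B) = {2, 3, 4, 5, 6, 7, 9, 10, 11}
Verification via A' ∪ B': A' = {2, 3, 4, 5, 7, 9, 10}, B' = {2, 4, 5, 6, 9, 10, 11}
A' ∪ B' = {2, 3, 4, 5, 6, 7, 9, 10, 11} ✓

{2, 3, 4, 5, 6, 7, 9, 10, 11}


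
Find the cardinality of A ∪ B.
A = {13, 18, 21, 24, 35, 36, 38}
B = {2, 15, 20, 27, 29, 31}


Set A = {13, 18, 21, 24, 35, 36, 38}, |A| = 7
Set B = {2, 15, 20, 27, 29, 31}, |B| = 6
A ∩ B = {}, |A ∩ B| = 0
|A ∪ B| = |A| + |B| - |A ∩ B| = 7 + 6 - 0 = 13

13


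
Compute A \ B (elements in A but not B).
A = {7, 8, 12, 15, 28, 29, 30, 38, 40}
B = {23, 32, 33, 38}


Set A = {7, 8, 12, 15, 28, 29, 30, 38, 40}
Set B = {23, 32, 33, 38}
A \ B includes elements in A that are not in B.
Check each element of A:
7 (not in B, keep), 8 (not in B, keep), 12 (not in B, keep), 15 (not in B, keep), 28 (not in B, keep), 29 (not in B, keep), 30 (not in B, keep), 38 (in B, remove), 40 (not in B, keep)
A \ B = {7, 8, 12, 15, 28, 29, 30, 40}

{7, 8, 12, 15, 28, 29, 30, 40}


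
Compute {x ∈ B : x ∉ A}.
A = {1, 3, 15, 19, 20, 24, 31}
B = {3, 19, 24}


Set A = {1, 3, 15, 19, 20, 24, 31}
Set B = {3, 19, 24}
Check each element of B against A:
3 ∈ A, 19 ∈ A, 24 ∈ A
Elements of B not in A: {}

{}


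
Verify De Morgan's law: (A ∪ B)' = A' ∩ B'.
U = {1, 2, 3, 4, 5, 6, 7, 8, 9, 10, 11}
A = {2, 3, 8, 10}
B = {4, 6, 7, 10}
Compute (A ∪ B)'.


U = {1, 2, 3, 4, 5, 6, 7, 8, 9, 10, 11}
A = {2, 3, 8, 10}, B = {4, 6, 7, 10}
A ∪ B = {2, 3, 4, 6, 7, 8, 10}
(A ∪ B)' = U \ (A ∪ B) = {1, 5, 9, 11}
Verification via A' ∩ B': A' = {1, 4, 5, 6, 7, 9, 11}, B' = {1, 2, 3, 5, 8, 9, 11}
A' ∩ B' = {1, 5, 9, 11} ✓

{1, 5, 9, 11}


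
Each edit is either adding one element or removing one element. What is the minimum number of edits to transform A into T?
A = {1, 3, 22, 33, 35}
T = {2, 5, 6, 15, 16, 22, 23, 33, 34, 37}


Set A = {1, 3, 22, 33, 35}
Set T = {2, 5, 6, 15, 16, 22, 23, 33, 34, 37}
Elements to remove from A (in A, not in T): {1, 3, 35} → 3 removals
Elements to add to A (in T, not in A): {2, 5, 6, 15, 16, 23, 34, 37} → 8 additions
Total edits = 3 + 8 = 11

11


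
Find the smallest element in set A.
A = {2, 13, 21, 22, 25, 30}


Set A = {2, 13, 21, 22, 25, 30}
Elements in ascending order: 2, 13, 21, 22, 25, 30
The smallest element is 2.

2


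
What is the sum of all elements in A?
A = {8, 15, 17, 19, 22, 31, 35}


Set A = {8, 15, 17, 19, 22, 31, 35}
Sum = 8 + 15 + 17 + 19 + 22 + 31 + 35 = 147

147


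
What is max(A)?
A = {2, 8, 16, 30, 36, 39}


Set A = {2, 8, 16, 30, 36, 39}
Elements in ascending order: 2, 8, 16, 30, 36, 39
The largest element is 39.

39


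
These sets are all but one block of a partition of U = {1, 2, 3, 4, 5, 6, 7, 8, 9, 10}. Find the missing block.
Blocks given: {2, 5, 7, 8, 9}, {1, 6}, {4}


U = {1, 2, 3, 4, 5, 6, 7, 8, 9, 10}
Shown blocks: {2, 5, 7, 8, 9}, {1, 6}, {4}
A partition's blocks are pairwise disjoint and cover U, so the missing block = U \ (union of shown blocks).
Union of shown blocks: {1, 2, 4, 5, 6, 7, 8, 9}
Missing block = U \ (union) = {3, 10}

{3, 10}


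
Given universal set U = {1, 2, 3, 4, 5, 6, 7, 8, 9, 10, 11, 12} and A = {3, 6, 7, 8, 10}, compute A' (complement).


Universal set U = {1, 2, 3, 4, 5, 6, 7, 8, 9, 10, 11, 12}
Set A = {3, 6, 7, 8, 10}
A' = U \ A = elements in U but not in A
Checking each element of U:
1 (not in A, include), 2 (not in A, include), 3 (in A, exclude), 4 (not in A, include), 5 (not in A, include), 6 (in A, exclude), 7 (in A, exclude), 8 (in A, exclude), 9 (not in A, include), 10 (in A, exclude), 11 (not in A, include), 12 (not in A, include)
A' = {1, 2, 4, 5, 9, 11, 12}

{1, 2, 4, 5, 9, 11, 12}


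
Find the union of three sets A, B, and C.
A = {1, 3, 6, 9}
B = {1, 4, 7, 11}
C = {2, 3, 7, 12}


Set A = {1, 3, 6, 9}
Set B = {1, 4, 7, 11}
Set C = {2, 3, 7, 12}
First, A ∪ B = {1, 3, 4, 6, 7, 9, 11}
Then, (A ∪ B) ∪ C = {1, 2, 3, 4, 6, 7, 9, 11, 12}

{1, 2, 3, 4, 6, 7, 9, 11, 12}


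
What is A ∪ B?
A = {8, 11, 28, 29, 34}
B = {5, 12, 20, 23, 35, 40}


Set A = {8, 11, 28, 29, 34}
Set B = {5, 12, 20, 23, 35, 40}
A ∪ B includes all elements in either set.
Elements from A: {8, 11, 28, 29, 34}
Elements from B not already included: {5, 12, 20, 23, 35, 40}
A ∪ B = {5, 8, 11, 12, 20, 23, 28, 29, 34, 35, 40}

{5, 8, 11, 12, 20, 23, 28, 29, 34, 35, 40}


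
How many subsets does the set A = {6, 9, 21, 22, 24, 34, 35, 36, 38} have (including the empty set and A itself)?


Set A = {6, 9, 21, 22, 24, 34, 35, 36, 38}
|A| = 9
The power set P(A) contains all subsets of A.
|P(A)| = 2^|A| = 2^9 = 512

512


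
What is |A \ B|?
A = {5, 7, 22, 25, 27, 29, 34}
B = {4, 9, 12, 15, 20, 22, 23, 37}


Set A = {5, 7, 22, 25, 27, 29, 34}
Set B = {4, 9, 12, 15, 20, 22, 23, 37}
A \ B = {5, 7, 25, 27, 29, 34}
|A \ B| = 6

6


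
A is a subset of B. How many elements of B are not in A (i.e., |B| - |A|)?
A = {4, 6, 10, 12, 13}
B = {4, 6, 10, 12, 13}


Set A = {4, 6, 10, 12, 13}, |A| = 5
Set B = {4, 6, 10, 12, 13}, |B| = 5
Since A ⊆ B: B \ A = {}
|B| - |A| = 5 - 5 = 0

0


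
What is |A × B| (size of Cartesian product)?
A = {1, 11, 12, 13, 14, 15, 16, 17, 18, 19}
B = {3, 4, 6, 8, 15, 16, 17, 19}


Set A = {1, 11, 12, 13, 14, 15, 16, 17, 18, 19} has 10 elements.
Set B = {3, 4, 6, 8, 15, 16, 17, 19} has 8 elements.
|A × B| = |A| × |B| = 10 × 8 = 80

80


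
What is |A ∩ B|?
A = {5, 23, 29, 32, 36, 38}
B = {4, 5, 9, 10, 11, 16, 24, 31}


Set A = {5, 23, 29, 32, 36, 38}
Set B = {4, 5, 9, 10, 11, 16, 24, 31}
A ∩ B = {5}
|A ∩ B| = 1

1


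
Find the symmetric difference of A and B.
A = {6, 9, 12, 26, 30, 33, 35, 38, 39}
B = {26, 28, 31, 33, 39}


Set A = {6, 9, 12, 26, 30, 33, 35, 38, 39}
Set B = {26, 28, 31, 33, 39}
A △ B = (A \ B) ∪ (B \ A)
Elements in A but not B: {6, 9, 12, 30, 35, 38}
Elements in B but not A: {28, 31}
A △ B = {6, 9, 12, 28, 30, 31, 35, 38}

{6, 9, 12, 28, 30, 31, 35, 38}


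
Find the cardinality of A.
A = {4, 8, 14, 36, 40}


Set A = {4, 8, 14, 36, 40}
Listing elements: 4, 8, 14, 36, 40
Counting: 5 elements
|A| = 5

5


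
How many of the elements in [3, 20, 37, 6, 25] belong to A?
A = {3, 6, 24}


Set A = {3, 6, 24}
Candidates: [3, 20, 37, 6, 25]
Check each candidate:
3 ∈ A, 20 ∉ A, 37 ∉ A, 6 ∈ A, 25 ∉ A
Count of candidates in A: 2

2


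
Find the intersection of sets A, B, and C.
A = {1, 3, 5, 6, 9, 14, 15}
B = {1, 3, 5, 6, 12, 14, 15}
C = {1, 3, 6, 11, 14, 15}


Set A = {1, 3, 5, 6, 9, 14, 15}
Set B = {1, 3, 5, 6, 12, 14, 15}
Set C = {1, 3, 6, 11, 14, 15}
First, A ∩ B = {1, 3, 5, 6, 14, 15}
Then, (A ∩ B) ∩ C = {1, 3, 6, 14, 15}

{1, 3, 6, 14, 15}


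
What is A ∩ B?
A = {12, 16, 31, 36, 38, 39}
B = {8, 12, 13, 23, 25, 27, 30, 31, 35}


Set A = {12, 16, 31, 36, 38, 39}
Set B = {8, 12, 13, 23, 25, 27, 30, 31, 35}
A ∩ B includes only elements in both sets.
Check each element of A against B:
12 ✓, 16 ✗, 31 ✓, 36 ✗, 38 ✗, 39 ✗
A ∩ B = {12, 31}

{12, 31}


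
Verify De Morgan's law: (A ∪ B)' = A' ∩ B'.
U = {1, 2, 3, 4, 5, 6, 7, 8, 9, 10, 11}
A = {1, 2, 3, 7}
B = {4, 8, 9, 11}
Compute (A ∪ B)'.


U = {1, 2, 3, 4, 5, 6, 7, 8, 9, 10, 11}
A = {1, 2, 3, 7}, B = {4, 8, 9, 11}
A ∪ B = {1, 2, 3, 4, 7, 8, 9, 11}
(A ∪ B)' = U \ (A ∪ B) = {5, 6, 10}
Verification via A' ∩ B': A' = {4, 5, 6, 8, 9, 10, 11}, B' = {1, 2, 3, 5, 6, 7, 10}
A' ∩ B' = {5, 6, 10} ✓

{5, 6, 10}


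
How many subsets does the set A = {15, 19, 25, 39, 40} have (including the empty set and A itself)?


Set A = {15, 19, 25, 39, 40}
|A| = 5
The power set P(A) contains all subsets of A.
|P(A)| = 2^|A| = 2^5 = 32

32


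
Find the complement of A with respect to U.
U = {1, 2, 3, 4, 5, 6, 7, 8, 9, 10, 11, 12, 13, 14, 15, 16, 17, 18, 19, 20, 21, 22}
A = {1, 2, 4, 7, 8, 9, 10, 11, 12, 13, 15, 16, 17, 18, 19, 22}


Universal set U = {1, 2, 3, 4, 5, 6, 7, 8, 9, 10, 11, 12, 13, 14, 15, 16, 17, 18, 19, 20, 21, 22}
Set A = {1, 2, 4, 7, 8, 9, 10, 11, 12, 13, 15, 16, 17, 18, 19, 22}
A' = U \ A = elements in U but not in A
Checking each element of U:
1 (in A, exclude), 2 (in A, exclude), 3 (not in A, include), 4 (in A, exclude), 5 (not in A, include), 6 (not in A, include), 7 (in A, exclude), 8 (in A, exclude), 9 (in A, exclude), 10 (in A, exclude), 11 (in A, exclude), 12 (in A, exclude), 13 (in A, exclude), 14 (not in A, include), 15 (in A, exclude), 16 (in A, exclude), 17 (in A, exclude), 18 (in A, exclude), 19 (in A, exclude), 20 (not in A, include), 21 (not in A, include), 22 (in A, exclude)
A' = {3, 5, 6, 14, 20, 21}

{3, 5, 6, 14, 20, 21}
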